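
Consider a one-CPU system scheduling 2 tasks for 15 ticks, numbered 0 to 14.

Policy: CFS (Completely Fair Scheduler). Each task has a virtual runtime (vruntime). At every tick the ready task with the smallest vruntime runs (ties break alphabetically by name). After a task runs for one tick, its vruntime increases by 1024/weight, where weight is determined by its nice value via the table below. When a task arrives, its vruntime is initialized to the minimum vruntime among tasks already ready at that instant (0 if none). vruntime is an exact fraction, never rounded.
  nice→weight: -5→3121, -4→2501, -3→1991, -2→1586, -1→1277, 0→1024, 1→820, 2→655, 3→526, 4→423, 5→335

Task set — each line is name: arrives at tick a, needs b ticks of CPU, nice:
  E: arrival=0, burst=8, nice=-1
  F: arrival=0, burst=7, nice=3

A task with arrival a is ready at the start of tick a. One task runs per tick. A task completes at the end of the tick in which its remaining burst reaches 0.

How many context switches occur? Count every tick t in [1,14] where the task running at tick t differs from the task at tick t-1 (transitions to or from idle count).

t=0: vr[E=0 F=0] → run E
t=1: vr[E=1024/1277 F=0] → run F
t=2: vr[E=1024/1277 F=512/263] → run E
t=3: vr[E=2048/1277 F=512/263] → run E
t=4: vr[E=3072/1277 F=512/263] → run F
t=5: vr[E=3072/1277 F=1024/263] → run E
t=6: vr[E=4096/1277 F=1024/263] → run E
t=7: vr[E=5120/1277 F=1024/263] → run F
t=8: vr[E=5120/1277 F=1536/263] → run E
t=9: vr[E=6144/1277 F=1536/263] → run E
t=10: vr[E=7168/1277 F=1536/263] → run E
t=11: vr[F=1536/263] → run F
t=12: vr[F=2048/263] → run F
t=13: vr[F=2560/263] → run F
t=14: vr[F=3072/263] → run F

context switches = 7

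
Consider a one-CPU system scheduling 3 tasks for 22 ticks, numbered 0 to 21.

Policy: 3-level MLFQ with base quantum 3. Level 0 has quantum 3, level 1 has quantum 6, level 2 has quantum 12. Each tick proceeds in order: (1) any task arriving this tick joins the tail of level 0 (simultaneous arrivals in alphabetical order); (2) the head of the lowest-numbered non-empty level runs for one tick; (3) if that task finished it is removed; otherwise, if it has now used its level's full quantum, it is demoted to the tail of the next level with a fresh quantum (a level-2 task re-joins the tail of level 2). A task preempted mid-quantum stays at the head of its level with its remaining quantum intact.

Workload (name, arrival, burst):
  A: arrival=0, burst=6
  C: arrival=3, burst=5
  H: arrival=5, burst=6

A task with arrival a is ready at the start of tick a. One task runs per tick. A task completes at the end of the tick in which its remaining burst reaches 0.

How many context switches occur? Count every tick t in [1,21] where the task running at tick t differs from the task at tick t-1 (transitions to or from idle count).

t=0: L0/L1/L2 = A/-/- → run A
t=1: L0/L1/L2 = A/-/- → run A
t=2: L0/L1/L2 = A/-/- → run A
t=3: L0/L1/L2 = C/A/- → run C
t=4: L0/L1/L2 = C/A/- → run C
t=5: L0/L1/L2 = CH/A/- → run C
t=6: L0/L1/L2 = H/AC/- → run H
t=7: L0/L1/L2 = H/AC/- → run H
t=8: L0/L1/L2 = H/AC/- → run H
t=9: L0/L1/L2 = -/ACH/- → run A
t=10: L0/L1/L2 = -/ACH/- → run A
t=11: L0/L1/L2 = -/ACH/- → run A
t=12: L0/L1/L2 = -/CH/- → run C
t=13: L0/L1/L2 = -/CH/- → run C
t=14: L0/L1/L2 = -/H/- → run H
t=15: L0/L1/L2 = -/H/- → run H
t=16: L0/L1/L2 = -/H/- → run H
t=17: (idle)
t=18: (idle)
t=19: (idle)
t=20: (idle)
t=21: (idle)

context switches = 6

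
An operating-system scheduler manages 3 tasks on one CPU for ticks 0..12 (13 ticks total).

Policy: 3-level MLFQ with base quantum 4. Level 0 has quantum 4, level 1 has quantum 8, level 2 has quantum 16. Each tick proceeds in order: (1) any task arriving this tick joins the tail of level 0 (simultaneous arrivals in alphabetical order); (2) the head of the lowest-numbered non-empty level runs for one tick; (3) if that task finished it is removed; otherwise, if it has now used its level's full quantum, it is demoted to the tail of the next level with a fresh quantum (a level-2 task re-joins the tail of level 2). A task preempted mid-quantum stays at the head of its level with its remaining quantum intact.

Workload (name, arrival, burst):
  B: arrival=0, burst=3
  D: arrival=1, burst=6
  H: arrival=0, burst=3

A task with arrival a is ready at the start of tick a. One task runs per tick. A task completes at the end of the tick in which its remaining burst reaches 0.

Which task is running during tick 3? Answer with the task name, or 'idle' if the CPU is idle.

t=0: L0/L1/L2 = BH/-/- → run B
t=1: L0/L1/L2 = BHD/-/- → run B
t=2: L0/L1/L2 = BHD/-/- → run B
t=3: L0/L1/L2 = HD/-/- → run H
t=4: L0/L1/L2 = HD/-/- → run H
t=5: L0/L1/L2 = HD/-/- → run H
t=6: L0/L1/L2 = D/-/- → run D
t=7: L0/L1/L2 = D/-/- → run D
t=8: L0/L1/L2 = D/-/- → run D
t=9: L0/L1/L2 = D/-/- → run D
t=10: L0/L1/L2 = -/D/- → run D
t=11: L0/L1/L2 = -/D/- → run D
t=12: (idle)

running at tick 3 = H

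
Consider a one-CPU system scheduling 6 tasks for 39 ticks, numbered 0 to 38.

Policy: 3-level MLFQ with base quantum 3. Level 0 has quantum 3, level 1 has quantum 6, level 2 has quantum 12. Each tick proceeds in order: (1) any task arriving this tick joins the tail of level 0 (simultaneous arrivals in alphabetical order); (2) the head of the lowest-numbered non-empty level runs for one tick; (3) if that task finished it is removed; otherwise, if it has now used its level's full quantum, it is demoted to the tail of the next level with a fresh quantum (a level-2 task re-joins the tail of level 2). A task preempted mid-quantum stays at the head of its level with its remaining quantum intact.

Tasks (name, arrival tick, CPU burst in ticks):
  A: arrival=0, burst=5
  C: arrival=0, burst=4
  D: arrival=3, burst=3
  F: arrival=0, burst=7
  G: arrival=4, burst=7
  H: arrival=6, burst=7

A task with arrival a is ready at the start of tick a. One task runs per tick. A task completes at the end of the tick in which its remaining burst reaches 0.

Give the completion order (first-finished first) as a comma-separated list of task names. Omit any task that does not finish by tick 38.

completion order = D, A, C, F, G, H

t=0: L0/L1/L2 = ACF/-/- → run A
t=1: L0/L1/L2 = ACF/-/- → run A
t=2: L0/L1/L2 = ACF/-/- → run A
t=3: L0/L1/L2 = CFD/A/- → run C
t=4: L0/L1/L2 = CFDG/A/- → run C
t=5: L0/L1/L2 = CFDG/A/- → run C
t=6: L0/L1/L2 = FDGH/AC/- → run F
t=7: L0/L1/L2 = FDGH/AC/- → run F
t=8: L0/L1/L2 = FDGH/AC/- → run F
t=9: L0/L1/L2 = DGH/ACF/- → run D
t=10: L0/L1/L2 = DGH/ACF/- → run D
t=11: L0/L1/L2 = DGH/ACF/- → run D
t=12: L0/L1/L2 = GH/ACF/- → run G
t=13: L0/L1/L2 = GH/ACF/- → run G
t=14: L0/L1/L2 = GH/ACF/- → run G
t=15: L0/L1/L2 = H/ACFG/- → run H
t=16: L0/L1/L2 = H/ACFG/- → run H
t=17: L0/L1/L2 = H/ACFG/- → run H
t=18: L0/L1/L2 = -/ACFGH/- → run A
t=19: L0/L1/L2 = -/ACFGH/- → run A
t=20: L0/L1/L2 = -/CFGH/- → run C
t=21: L0/L1/L2 = -/FGH/- → run F
t=22: L0/L1/L2 = -/FGH/- → run F
t=23: L0/L1/L2 = -/FGH/- → run F
t=24: L0/L1/L2 = -/FGH/- → run F
t=25: L0/L1/L2 = -/GH/- → run G
t=26: L0/L1/L2 = -/GH/- → run G
t=27: L0/L1/L2 = -/GH/- → run G
t=28: L0/L1/L2 = -/GH/- → run G
t=29: L0/L1/L2 = -/H/- → run H
t=30: L0/L1/L2 = -/H/- → run H
t=31: L0/L1/L2 = -/H/- → run H
t=32: L0/L1/L2 = -/H/- → run H
t=33: (idle)
t=34: (idle)
t=35: (idle)
t=36: (idle)
t=37: (idle)
t=38: (idle)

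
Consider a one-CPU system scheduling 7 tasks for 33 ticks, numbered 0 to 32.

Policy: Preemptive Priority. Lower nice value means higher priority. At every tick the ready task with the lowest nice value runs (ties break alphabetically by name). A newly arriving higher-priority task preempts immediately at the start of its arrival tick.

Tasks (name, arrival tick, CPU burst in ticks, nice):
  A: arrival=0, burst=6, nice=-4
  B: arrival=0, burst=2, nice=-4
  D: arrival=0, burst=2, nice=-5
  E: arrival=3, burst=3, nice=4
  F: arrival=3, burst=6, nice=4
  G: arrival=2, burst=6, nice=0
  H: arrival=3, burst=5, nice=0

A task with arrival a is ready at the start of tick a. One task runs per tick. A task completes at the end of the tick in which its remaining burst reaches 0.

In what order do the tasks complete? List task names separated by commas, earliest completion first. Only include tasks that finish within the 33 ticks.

t=0: ready={A,B,D} → run D
t=1: ready={A,B,D} → run D
t=2: ready={A,B,G} → run A
t=3: ready={A,B,E,F,G,H} → run A
t=4: ready={A,B,E,F,G,H} → run A
t=5: ready={A,B,E,F,G,H} → run A
t=6: ready={A,B,E,F,G,H} → run A
t=7: ready={A,B,E,F,G,H} → run A
t=8: ready={B,E,F,G,H} → run B
t=9: ready={B,E,F,G,H} → run B
t=10: ready={E,F,G,H} → run G
t=11: ready={E,F,G,H} → run G
t=12: ready={E,F,G,H} → run G
t=13: ready={E,F,G,H} → run G
t=14: ready={E,F,G,H} → run G
t=15: ready={E,F,G,H} → run G
t=16: ready={E,F,H} → run H
t=17: ready={E,F,H} → run H
t=18: ready={E,F,H} → run H
t=19: ready={E,F,H} → run H
t=20: ready={E,F,H} → run H
t=21: ready={E,F} → run E
t=22: ready={E,F} → run E
t=23: ready={E,F} → run E
t=24: ready={F} → run F
t=25: ready={F} → run F
t=26: ready={F} → run F
t=27: ready={F} → run F
t=28: ready={F} → run F
t=29: ready={F} → run F
t=30: (idle)
t=31: (idle)
t=32: (idle)

completion order = D, A, B, G, H, E, F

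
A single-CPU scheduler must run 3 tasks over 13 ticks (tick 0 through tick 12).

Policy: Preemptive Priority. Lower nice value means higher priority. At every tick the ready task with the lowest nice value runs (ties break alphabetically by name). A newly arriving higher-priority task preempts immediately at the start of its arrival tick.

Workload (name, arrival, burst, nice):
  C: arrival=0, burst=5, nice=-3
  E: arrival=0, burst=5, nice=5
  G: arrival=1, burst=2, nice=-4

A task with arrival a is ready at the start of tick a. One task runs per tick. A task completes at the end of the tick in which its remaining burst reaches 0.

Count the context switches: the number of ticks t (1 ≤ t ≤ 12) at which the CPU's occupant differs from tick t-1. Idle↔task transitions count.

context switches = 4

t=0: ready={C,E} → run C
t=1: ready={C,E,G} → run G
t=2: ready={C,E,G} → run G
t=3: ready={C,E} → run C
t=4: ready={C,E} → run C
t=5: ready={C,E} → run C
t=6: ready={C,E} → run C
t=7: ready={E} → run E
t=8: ready={E} → run E
t=9: ready={E} → run E
t=10: ready={E} → run E
t=11: ready={E} → run E
t=12: (idle)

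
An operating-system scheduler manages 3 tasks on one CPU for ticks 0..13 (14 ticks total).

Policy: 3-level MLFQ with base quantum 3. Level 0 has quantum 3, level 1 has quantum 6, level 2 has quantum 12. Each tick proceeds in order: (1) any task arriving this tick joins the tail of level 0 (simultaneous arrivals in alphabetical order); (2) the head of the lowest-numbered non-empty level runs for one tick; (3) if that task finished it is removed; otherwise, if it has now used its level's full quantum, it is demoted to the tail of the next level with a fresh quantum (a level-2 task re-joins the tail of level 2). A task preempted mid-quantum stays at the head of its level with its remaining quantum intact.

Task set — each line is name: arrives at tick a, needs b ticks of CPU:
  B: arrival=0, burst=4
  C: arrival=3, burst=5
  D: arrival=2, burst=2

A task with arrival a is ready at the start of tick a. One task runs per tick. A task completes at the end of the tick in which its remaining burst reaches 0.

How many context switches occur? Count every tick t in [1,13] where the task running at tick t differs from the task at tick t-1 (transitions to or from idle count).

context switches = 5

t=0: L0/L1/L2 = B/-/- → run B
t=1: L0/L1/L2 = B/-/- → run B
t=2: L0/L1/L2 = BD/-/- → run B
t=3: L0/L1/L2 = DC/B/- → run D
t=4: L0/L1/L2 = DC/B/- → run D
t=5: L0/L1/L2 = C/B/- → run C
t=6: L0/L1/L2 = C/B/- → run C
t=7: L0/L1/L2 = C/B/- → run C
t=8: L0/L1/L2 = -/BC/- → run B
t=9: L0/L1/L2 = -/C/- → run C
t=10: L0/L1/L2 = -/C/- → run C
t=11: (idle)
t=12: (idle)
t=13: (idle)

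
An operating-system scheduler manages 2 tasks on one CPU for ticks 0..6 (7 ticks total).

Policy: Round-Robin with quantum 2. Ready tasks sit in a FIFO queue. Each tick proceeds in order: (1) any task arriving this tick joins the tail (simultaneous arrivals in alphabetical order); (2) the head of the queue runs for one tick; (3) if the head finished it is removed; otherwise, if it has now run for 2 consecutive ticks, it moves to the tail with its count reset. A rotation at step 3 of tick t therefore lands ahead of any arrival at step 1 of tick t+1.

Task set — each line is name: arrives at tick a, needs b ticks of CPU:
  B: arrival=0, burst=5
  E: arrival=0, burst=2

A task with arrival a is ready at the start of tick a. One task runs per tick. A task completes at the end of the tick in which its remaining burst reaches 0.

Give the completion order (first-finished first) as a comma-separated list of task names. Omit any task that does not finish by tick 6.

completion order = E, B

t=0: queue=[B,E] q_used=0 → run B
t=1: queue=[B,E] q_used=1 → run B
t=2: queue=[E,B] q_used=0 → run E
t=3: queue=[E,B] q_used=1 → run E
t=4: queue=[B] q_used=0 → run B
t=5: queue=[B] q_used=1 → run B
t=6: queue=[B] q_used=0 → run B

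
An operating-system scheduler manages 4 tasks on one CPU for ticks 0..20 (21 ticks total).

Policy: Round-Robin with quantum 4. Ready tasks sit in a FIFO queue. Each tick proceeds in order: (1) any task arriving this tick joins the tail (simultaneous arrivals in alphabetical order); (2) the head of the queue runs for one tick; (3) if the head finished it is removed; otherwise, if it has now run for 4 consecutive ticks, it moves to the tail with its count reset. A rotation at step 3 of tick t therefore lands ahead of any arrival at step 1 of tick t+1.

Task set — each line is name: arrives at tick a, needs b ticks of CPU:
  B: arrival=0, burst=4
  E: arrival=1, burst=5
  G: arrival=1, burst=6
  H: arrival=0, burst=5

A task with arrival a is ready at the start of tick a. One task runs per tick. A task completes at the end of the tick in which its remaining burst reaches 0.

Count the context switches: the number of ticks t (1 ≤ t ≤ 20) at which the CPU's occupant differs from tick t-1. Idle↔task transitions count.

context switches = 7

t=0: queue=[B,H] q_used=0 → run B
t=1: queue=[B,H,E,G] q_used=1 → run B
t=2: queue=[B,H,E,G] q_used=2 → run B
t=3: queue=[B,H,E,G] q_used=3 → run B
t=4: queue=[H,E,G] q_used=0 → run H
t=5: queue=[H,E,G] q_used=1 → run H
t=6: queue=[H,E,G] q_used=2 → run H
t=7: queue=[H,E,G] q_used=3 → run H
t=8: queue=[E,G,H] q_used=0 → run E
t=9: queue=[E,G,H] q_used=1 → run E
t=10: queue=[E,G,H] q_used=2 → run E
t=11: queue=[E,G,H] q_used=3 → run E
t=12: queue=[G,H,E] q_used=0 → run G
t=13: queue=[G,H,E] q_used=1 → run G
t=14: queue=[G,H,E] q_used=2 → run G
t=15: queue=[G,H,E] q_used=3 → run G
t=16: queue=[H,E,G] q_used=0 → run H
t=17: queue=[E,G] q_used=0 → run E
t=18: queue=[G] q_used=0 → run G
t=19: queue=[G] q_used=1 → run G
t=20: (idle)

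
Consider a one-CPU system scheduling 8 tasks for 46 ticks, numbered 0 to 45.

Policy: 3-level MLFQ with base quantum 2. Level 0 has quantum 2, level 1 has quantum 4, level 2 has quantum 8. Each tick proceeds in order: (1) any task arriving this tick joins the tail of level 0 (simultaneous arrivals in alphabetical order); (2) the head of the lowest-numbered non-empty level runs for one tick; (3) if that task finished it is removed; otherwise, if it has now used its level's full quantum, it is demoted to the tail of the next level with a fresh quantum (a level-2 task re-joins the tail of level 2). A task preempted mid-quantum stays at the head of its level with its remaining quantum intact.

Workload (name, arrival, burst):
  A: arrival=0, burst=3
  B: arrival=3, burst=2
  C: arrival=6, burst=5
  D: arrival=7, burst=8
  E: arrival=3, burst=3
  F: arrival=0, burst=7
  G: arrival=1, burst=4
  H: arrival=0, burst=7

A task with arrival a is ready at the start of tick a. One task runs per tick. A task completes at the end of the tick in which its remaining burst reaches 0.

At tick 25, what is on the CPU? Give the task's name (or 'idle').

t=0: L0/L1/L2 = AFH/-/- → run A
t=1: L0/L1/L2 = AFHG/-/- → run A
t=2: L0/L1/L2 = FHG/A/- → run F
t=3: L0/L1/L2 = FHGBE/A/- → run F
t=4: L0/L1/L2 = HGBE/AF/- → run H
t=5: L0/L1/L2 = HGBE/AF/- → run H
t=6: L0/L1/L2 = GBEC/AFH/- → run G
t=7: L0/L1/L2 = GBECD/AFH/- → run G
t=8: L0/L1/L2 = BECD/AFHG/- → run B
t=9: L0/L1/L2 = BECD/AFHG/- → run B
t=10: L0/L1/L2 = ECD/AFHG/- → run E
t=11: L0/L1/L2 = ECD/AFHG/- → run E
t=12: L0/L1/L2 = CD/AFHGE/- → run C
t=13: L0/L1/L2 = CD/AFHGE/- → run C
t=14: L0/L1/L2 = D/AFHGEC/- → run D
t=15: L0/L1/L2 = D/AFHGEC/- → run D
t=16: L0/L1/L2 = -/AFHGECD/- → run A
t=17: L0/L1/L2 = -/FHGECD/- → run F
t=18: L0/L1/L2 = -/FHGECD/- → run F
t=19: L0/L1/L2 = -/FHGECD/- → run F
t=20: L0/L1/L2 = -/FHGECD/- → run F
t=21: L0/L1/L2 = -/HGECD/F → run H
t=22: L0/L1/L2 = -/HGECD/F → run H
t=23: L0/L1/L2 = -/HGECD/F → run H
t=24: L0/L1/L2 = -/HGECD/F → run H
t=25: L0/L1/L2 = -/GECD/FH → run G
t=26: L0/L1/L2 = -/GECD/FH → run G
t=27: L0/L1/L2 = -/ECD/FH → run E
t=28: L0/L1/L2 = -/CD/FH → run C
t=29: L0/L1/L2 = -/CD/FH → run C
t=30: L0/L1/L2 = -/CD/FH → run C
t=31: L0/L1/L2 = -/D/FH → run D
t=32: L0/L1/L2 = -/D/FH → run D
t=33: L0/L1/L2 = -/D/FH → run D
t=34: L0/L1/L2 = -/D/FH → run D
t=35: L0/L1/L2 = -/-/FHD → run F
t=36: L0/L1/L2 = -/-/HD → run H
t=37: L0/L1/L2 = -/-/D → run D
t=38: L0/L1/L2 = -/-/D → run D
t=39: (idle)
t=40: (idle)
t=41: (idle)
t=42: (idle)
t=43: (idle)
t=44: (idle)
t=45: (idle)

running at tick 25 = G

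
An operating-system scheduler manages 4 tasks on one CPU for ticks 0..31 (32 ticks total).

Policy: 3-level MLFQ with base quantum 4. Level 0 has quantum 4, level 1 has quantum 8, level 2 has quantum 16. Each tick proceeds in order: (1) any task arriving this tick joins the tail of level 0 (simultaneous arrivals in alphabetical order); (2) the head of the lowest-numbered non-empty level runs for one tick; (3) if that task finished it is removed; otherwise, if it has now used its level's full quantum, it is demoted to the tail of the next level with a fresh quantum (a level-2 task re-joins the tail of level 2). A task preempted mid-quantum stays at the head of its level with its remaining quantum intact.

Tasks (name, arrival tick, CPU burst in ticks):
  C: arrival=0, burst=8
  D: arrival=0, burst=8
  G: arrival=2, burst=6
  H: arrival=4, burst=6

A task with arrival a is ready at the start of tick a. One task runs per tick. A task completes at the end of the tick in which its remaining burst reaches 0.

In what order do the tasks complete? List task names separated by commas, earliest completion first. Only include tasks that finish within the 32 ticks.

t=0: L0/L1/L2 = CD/-/- → run C
t=1: L0/L1/L2 = CD/-/- → run C
t=2: L0/L1/L2 = CDG/-/- → run C
t=3: L0/L1/L2 = CDG/-/- → run C
t=4: L0/L1/L2 = DGH/C/- → run D
t=5: L0/L1/L2 = DGH/C/- → run D
t=6: L0/L1/L2 = DGH/C/- → run D
t=7: L0/L1/L2 = DGH/C/- → run D
t=8: L0/L1/L2 = GH/CD/- → run G
t=9: L0/L1/L2 = GH/CD/- → run G
t=10: L0/L1/L2 = GH/CD/- → run G
t=11: L0/L1/L2 = GH/CD/- → run G
t=12: L0/L1/L2 = H/CDG/- → run H
t=13: L0/L1/L2 = H/CDG/- → run H
t=14: L0/L1/L2 = H/CDG/- → run H
t=15: L0/L1/L2 = H/CDG/- → run H
t=16: L0/L1/L2 = -/CDGH/- → run C
t=17: L0/L1/L2 = -/CDGH/- → run C
t=18: L0/L1/L2 = -/CDGH/- → run C
t=19: L0/L1/L2 = -/CDGH/- → run C
t=20: L0/L1/L2 = -/DGH/- → run D
t=21: L0/L1/L2 = -/DGH/- → run D
t=22: L0/L1/L2 = -/DGH/- → run D
t=23: L0/L1/L2 = -/DGH/- → run D
t=24: L0/L1/L2 = -/GH/- → run G
t=25: L0/L1/L2 = -/GH/- → run G
t=26: L0/L1/L2 = -/H/- → run H
t=27: L0/L1/L2 = -/H/- → run H
t=28: (idle)
t=29: (idle)
t=30: (idle)
t=31: (idle)

completion order = C, D, G, H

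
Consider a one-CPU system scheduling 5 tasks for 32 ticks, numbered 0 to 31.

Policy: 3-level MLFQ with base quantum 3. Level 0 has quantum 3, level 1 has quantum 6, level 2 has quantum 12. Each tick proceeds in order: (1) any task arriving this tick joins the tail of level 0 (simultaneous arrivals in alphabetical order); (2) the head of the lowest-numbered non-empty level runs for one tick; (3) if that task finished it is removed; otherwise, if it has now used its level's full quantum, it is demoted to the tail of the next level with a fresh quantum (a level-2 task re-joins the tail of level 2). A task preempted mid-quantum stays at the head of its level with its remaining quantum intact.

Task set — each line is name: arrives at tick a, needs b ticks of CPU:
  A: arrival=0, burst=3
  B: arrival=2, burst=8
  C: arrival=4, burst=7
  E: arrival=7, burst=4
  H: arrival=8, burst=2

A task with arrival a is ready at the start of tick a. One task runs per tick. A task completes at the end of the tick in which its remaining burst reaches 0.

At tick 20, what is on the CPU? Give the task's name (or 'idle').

t=0: L0/L1/L2 = A/-/- → run A
t=1: L0/L1/L2 = A/-/- → run A
t=2: L0/L1/L2 = AB/-/- → run A
t=3: L0/L1/L2 = B/-/- → run B
t=4: L0/L1/L2 = BC/-/- → run B
t=5: L0/L1/L2 = BC/-/- → run B
t=6: L0/L1/L2 = C/B/- → run C
t=7: L0/L1/L2 = CE/B/- → run C
t=8: L0/L1/L2 = CEH/B/- → run C
t=9: L0/L1/L2 = EH/BC/- → run E
t=10: L0/L1/L2 = EH/BC/- → run E
t=11: L0/L1/L2 = EH/BC/- → run E
t=12: L0/L1/L2 = H/BCE/- → run H
t=13: L0/L1/L2 = H/BCE/- → run H
t=14: L0/L1/L2 = -/BCE/- → run B
t=15: L0/L1/L2 = -/BCE/- → run B
t=16: L0/L1/L2 = -/BCE/- → run B
t=17: L0/L1/L2 = -/BCE/- → run B
t=18: L0/L1/L2 = -/BCE/- → run B
t=19: L0/L1/L2 = -/CE/- → run C
t=20: L0/L1/L2 = -/CE/- → run C
t=21: L0/L1/L2 = -/CE/- → run C
t=22: L0/L1/L2 = -/CE/- → run C
t=23: L0/L1/L2 = -/E/- → run E
t=24: (idle)
t=25: (idle)
t=26: (idle)
t=27: (idle)
t=28: (idle)
t=29: (idle)
t=30: (idle)
t=31: (idle)

running at tick 20 = C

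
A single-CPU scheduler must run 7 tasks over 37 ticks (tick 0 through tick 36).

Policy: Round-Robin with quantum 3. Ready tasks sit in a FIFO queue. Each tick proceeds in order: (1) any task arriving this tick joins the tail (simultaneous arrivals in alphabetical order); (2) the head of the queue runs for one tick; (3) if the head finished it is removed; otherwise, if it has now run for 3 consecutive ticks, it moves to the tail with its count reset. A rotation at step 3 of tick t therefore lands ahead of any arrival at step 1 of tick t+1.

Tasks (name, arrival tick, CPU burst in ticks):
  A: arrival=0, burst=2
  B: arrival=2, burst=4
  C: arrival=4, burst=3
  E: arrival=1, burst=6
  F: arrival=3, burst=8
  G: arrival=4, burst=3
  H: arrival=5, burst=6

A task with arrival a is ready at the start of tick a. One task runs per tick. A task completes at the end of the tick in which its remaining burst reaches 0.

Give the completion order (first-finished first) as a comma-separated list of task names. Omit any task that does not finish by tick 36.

t=0: queue=[A] q_used=0 → run A
t=1: queue=[A,E] q_used=1 → run A
t=2: queue=[E,B] q_used=0 → run E
t=3: queue=[E,B,F] q_used=1 → run E
t=4: queue=[E,B,F,C,G] q_used=2 → run E
t=5: queue=[B,F,C,G,E,H] q_used=0 → run B
t=6: queue=[B,F,C,G,E,H] q_used=1 → run B
t=7: queue=[B,F,C,G,E,H] q_used=2 → run B
t=8: queue=[F,C,G,E,H,B] q_used=0 → run F
t=9: queue=[F,C,G,E,H,B] q_used=1 → run F
t=10: queue=[F,C,G,E,H,B] q_used=2 → run F
t=11: queue=[C,G,E,H,B,F] q_used=0 → run C
t=12: queue=[C,G,E,H,B,F] q_used=1 → run C
t=13: queue=[C,G,E,H,B,F] q_used=2 → run C
t=14: queue=[G,E,H,B,F] q_used=0 → run G
t=15: queue=[G,E,H,B,F] q_used=1 → run G
t=16: queue=[G,E,H,B,F] q_used=2 → run G
t=17: queue=[E,H,B,F] q_used=0 → run E
t=18: queue=[E,H,B,F] q_used=1 → run E
t=19: queue=[E,H,B,F] q_used=2 → run E
t=20: queue=[H,B,F] q_used=0 → run H
t=21: queue=[H,B,F] q_used=1 → run H
t=22: queue=[H,B,F] q_used=2 → run H
t=23: queue=[B,F,H] q_used=0 → run B
t=24: queue=[F,H] q_used=0 → run F
t=25: queue=[F,H] q_used=1 → run F
t=26: queue=[F,H] q_used=2 → run F
t=27: queue=[H,F] q_used=0 → run H
t=28: queue=[H,F] q_used=1 → run H
t=29: queue=[H,F] q_used=2 → run H
t=30: queue=[F] q_used=0 → run F
t=31: queue=[F] q_used=1 → run F
t=32: (idle)
t=33: (idle)
t=34: (idle)
t=35: (idle)
t=36: (idle)

completion order = A, C, G, E, B, H, F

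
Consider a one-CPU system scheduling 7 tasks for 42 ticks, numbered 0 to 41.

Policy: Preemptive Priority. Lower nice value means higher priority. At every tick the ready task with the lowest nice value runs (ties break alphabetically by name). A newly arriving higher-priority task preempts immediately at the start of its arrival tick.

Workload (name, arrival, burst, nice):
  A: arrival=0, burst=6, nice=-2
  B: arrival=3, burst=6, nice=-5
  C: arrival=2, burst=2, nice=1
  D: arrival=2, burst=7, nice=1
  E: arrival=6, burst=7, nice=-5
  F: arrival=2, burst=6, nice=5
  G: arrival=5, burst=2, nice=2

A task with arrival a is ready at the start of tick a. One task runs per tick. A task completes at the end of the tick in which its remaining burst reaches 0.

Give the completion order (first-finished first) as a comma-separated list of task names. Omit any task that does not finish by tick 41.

completion order = B, E, A, C, D, G, F

t=0: ready={A} → run A
t=1: ready={A} → run A
t=2: ready={A,C,D,F} → run A
t=3: ready={A,B,C,D,F} → run B
t=4: ready={A,B,C,D,F} → run B
t=5: ready={A,B,C,D,F,G} → run B
t=6: ready={A,B,C,D,E,F,G} → run B
t=7: ready={A,B,C,D,E,F,G} → run B
t=8: ready={A,B,C,D,E,F,G} → run B
t=9: ready={A,C,D,E,F,G} → run E
t=10: ready={A,C,D,E,F,G} → run E
t=11: ready={A,C,D,E,F,G} → run E
t=12: ready={A,C,D,E,F,G} → run E
t=13: ready={A,C,D,E,F,G} → run E
t=14: ready={A,C,D,E,F,G} → run E
t=15: ready={A,C,D,E,F,G} → run E
t=16: ready={A,C,D,F,G} → run A
t=17: ready={A,C,D,F,G} → run A
t=18: ready={A,C,D,F,G} → run A
t=19: ready={C,D,F,G} → run C
t=20: ready={C,D,F,G} → run C
t=21: ready={D,F,G} → run D
t=22: ready={D,F,G} → run D
t=23: ready={D,F,G} → run D
t=24: ready={D,F,G} → run D
t=25: ready={D,F,G} → run D
t=26: ready={D,F,G} → run D
t=27: ready={D,F,G} → run D
t=28: ready={F,G} → run G
t=29: ready={F,G} → run G
t=30: ready={F} → run F
t=31: ready={F} → run F
t=32: ready={F} → run F
t=33: ready={F} → run F
t=34: ready={F} → run F
t=35: ready={F} → run F
t=36: (idle)
t=37: (idle)
t=38: (idle)
t=39: (idle)
t=40: (idle)
t=41: (idle)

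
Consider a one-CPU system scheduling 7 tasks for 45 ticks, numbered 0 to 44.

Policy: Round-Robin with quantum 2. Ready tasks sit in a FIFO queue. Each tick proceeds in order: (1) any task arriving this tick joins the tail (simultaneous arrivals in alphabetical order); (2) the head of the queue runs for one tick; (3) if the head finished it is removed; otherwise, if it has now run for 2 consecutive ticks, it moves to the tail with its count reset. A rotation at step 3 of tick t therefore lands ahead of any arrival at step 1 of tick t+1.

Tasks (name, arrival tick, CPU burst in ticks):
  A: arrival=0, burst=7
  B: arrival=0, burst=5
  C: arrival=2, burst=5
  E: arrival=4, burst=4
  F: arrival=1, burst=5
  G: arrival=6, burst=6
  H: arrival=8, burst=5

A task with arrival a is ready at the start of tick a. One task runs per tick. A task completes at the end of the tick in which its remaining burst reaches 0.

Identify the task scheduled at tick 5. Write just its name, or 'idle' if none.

running at tick 5 = F

t=0: queue=[A,B] q_used=0 → run A
t=1: queue=[A,B,F] q_used=1 → run A
t=2: queue=[B,F,A,C] q_used=0 → run B
t=3: queue=[B,F,A,C] q_used=1 → run B
t=4: queue=[F,A,C,B,E] q_used=0 → run F
t=5: queue=[F,A,C,B,E] q_used=1 → run F
t=6: queue=[A,C,B,E,F,G] q_used=0 → run A
t=7: queue=[A,C,B,E,F,G] q_used=1 → run A
t=8: queue=[C,B,E,F,G,A,H] q_used=0 → run C
t=9: queue=[C,B,E,F,G,A,H] q_used=1 → run C
t=10: queue=[B,E,F,G,A,H,C] q_used=0 → run B
t=11: queue=[B,E,F,G,A,H,C] q_used=1 → run B
t=12: queue=[E,F,G,A,H,C,B] q_used=0 → run E
t=13: queue=[E,F,G,A,H,C,B] q_used=1 → run E
t=14: queue=[F,G,A,H,C,B,E] q_used=0 → run F
t=15: queue=[F,G,A,H,C,B,E] q_used=1 → run F
t=16: queue=[G,A,H,C,B,E,F] q_used=0 → run G
t=17: queue=[G,A,H,C,B,E,F] q_used=1 → run G
t=18: queue=[A,H,C,B,E,F,G] q_used=0 → run A
t=19: queue=[A,H,C,B,E,F,G] q_used=1 → run A
t=20: queue=[H,C,B,E,F,G,A] q_used=0 → run H
t=21: queue=[H,C,B,E,F,G,A] q_used=1 → run H
t=22: queue=[C,B,E,F,G,A,H] q_used=0 → run C
t=23: queue=[C,B,E,F,G,A,H] q_used=1 → run C
t=24: queue=[B,E,F,G,A,H,C] q_used=0 → run B
t=25: queue=[E,F,G,A,H,C] q_used=0 → run E
t=26: queue=[E,F,G,A,H,C] q_used=1 → run E
t=27: queue=[F,G,A,H,C] q_used=0 → run F
t=28: queue=[G,A,H,C] q_used=0 → run G
t=29: queue=[G,A,H,C] q_used=1 → run G
t=30: queue=[A,H,C,G] q_used=0 → run A
t=31: queue=[H,C,G] q_used=0 → run H
t=32: queue=[H,C,G] q_used=1 → run H
t=33: queue=[C,G,H] q_used=0 → run C
t=34: queue=[G,H] q_used=0 → run G
t=35: queue=[G,H] q_used=1 → run G
t=36: queue=[H] q_used=0 → run H
t=37: (idle)
t=38: (idle)
t=39: (idle)
t=40: (idle)
t=41: (idle)
t=42: (idle)
t=43: (idle)
t=44: (idle)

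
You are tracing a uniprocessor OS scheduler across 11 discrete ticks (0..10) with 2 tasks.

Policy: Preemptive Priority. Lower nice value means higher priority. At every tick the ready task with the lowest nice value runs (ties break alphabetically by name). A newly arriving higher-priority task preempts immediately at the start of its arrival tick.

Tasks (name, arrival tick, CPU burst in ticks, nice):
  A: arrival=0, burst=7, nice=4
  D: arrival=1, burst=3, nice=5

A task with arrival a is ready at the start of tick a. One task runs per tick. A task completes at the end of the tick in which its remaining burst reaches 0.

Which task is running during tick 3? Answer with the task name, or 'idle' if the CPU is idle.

t=0: ready={A} → run A
t=1: ready={A,D} → run A
t=2: ready={A,D} → run A
t=3: ready={A,D} → run A
t=4: ready={A,D} → run A
t=5: ready={A,D} → run A
t=6: ready={A,D} → run A
t=7: ready={D} → run D
t=8: ready={D} → run D
t=9: ready={D} → run D
t=10: (idle)

running at tick 3 = A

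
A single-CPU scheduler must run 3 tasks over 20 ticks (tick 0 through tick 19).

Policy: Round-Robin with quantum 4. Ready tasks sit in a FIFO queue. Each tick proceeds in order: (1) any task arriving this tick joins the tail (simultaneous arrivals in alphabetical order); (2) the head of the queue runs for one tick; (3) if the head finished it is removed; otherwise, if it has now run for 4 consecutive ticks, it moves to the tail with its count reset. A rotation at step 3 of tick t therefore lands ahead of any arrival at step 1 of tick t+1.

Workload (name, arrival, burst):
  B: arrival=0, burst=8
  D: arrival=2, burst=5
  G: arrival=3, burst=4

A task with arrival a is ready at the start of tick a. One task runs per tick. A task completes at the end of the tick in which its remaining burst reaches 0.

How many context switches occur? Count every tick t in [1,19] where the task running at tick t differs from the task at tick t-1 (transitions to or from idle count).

t=0: queue=[B] q_used=0 → run B
t=1: queue=[B] q_used=1 → run B
t=2: queue=[B,D] q_used=2 → run B
t=3: queue=[B,D,G] q_used=3 → run B
t=4: queue=[D,G,B] q_used=0 → run D
t=5: queue=[D,G,B] q_used=1 → run D
t=6: queue=[D,G,B] q_used=2 → run D
t=7: queue=[D,G,B] q_used=3 → run D
t=8: queue=[G,B,D] q_used=0 → run G
t=9: queue=[G,B,D] q_used=1 → run G
t=10: queue=[G,B,D] q_used=2 → run G
t=11: queue=[G,B,D] q_used=3 → run G
t=12: queue=[B,D] q_used=0 → run B
t=13: queue=[B,D] q_used=1 → run B
t=14: queue=[B,D] q_used=2 → run B
t=15: queue=[B,D] q_used=3 → run B
t=16: queue=[D] q_used=0 → run D
t=17: (idle)
t=18: (idle)
t=19: (idle)

context switches = 5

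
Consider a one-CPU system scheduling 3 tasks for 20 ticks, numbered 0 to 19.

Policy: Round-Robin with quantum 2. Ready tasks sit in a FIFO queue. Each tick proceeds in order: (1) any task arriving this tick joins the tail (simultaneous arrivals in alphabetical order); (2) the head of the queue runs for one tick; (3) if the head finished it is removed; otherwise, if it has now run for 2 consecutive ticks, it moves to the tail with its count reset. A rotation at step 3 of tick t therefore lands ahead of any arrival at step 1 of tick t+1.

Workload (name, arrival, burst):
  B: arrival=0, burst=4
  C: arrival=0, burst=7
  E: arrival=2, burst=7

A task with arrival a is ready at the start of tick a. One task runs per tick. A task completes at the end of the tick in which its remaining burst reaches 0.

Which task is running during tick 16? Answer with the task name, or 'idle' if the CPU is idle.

running at tick 16 = C

t=0: queue=[B,C] q_used=0 → run B
t=1: queue=[B,C] q_used=1 → run B
t=2: queue=[C,B,E] q_used=0 → run C
t=3: queue=[C,B,E] q_used=1 → run C
t=4: queue=[B,E,C] q_used=0 → run B
t=5: queue=[B,E,C] q_used=1 → run B
t=6: queue=[E,C] q_used=0 → run E
t=7: queue=[E,C] q_used=1 → run E
t=8: queue=[C,E] q_used=0 → run C
t=9: queue=[C,E] q_used=1 → run C
t=10: queue=[E,C] q_used=0 → run E
t=11: queue=[E,C] q_used=1 → run E
t=12: queue=[C,E] q_used=0 → run C
t=13: queue=[C,E] q_used=1 → run C
t=14: queue=[E,C] q_used=0 → run E
t=15: queue=[E,C] q_used=1 → run E
t=16: queue=[C,E] q_used=0 → run C
t=17: queue=[E] q_used=0 → run E
t=18: (idle)
t=19: (idle)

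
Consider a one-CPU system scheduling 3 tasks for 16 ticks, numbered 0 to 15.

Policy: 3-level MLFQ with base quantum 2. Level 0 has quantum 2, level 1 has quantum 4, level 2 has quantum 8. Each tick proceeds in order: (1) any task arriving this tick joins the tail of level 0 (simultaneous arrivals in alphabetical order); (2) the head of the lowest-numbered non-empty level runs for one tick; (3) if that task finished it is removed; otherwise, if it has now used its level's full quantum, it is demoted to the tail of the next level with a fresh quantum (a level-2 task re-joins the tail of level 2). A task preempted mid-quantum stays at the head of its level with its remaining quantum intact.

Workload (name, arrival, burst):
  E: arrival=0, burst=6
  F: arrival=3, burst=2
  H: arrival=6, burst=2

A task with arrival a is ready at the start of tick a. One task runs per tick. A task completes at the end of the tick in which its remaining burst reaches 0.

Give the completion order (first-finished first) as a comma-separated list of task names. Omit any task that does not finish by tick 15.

t=0: L0/L1/L2 = E/-/- → run E
t=1: L0/L1/L2 = E/-/- → run E
t=2: L0/L1/L2 = -/E/- → run E
t=3: L0/L1/L2 = F/E/- → run F
t=4: L0/L1/L2 = F/E/- → run F
t=5: L0/L1/L2 = -/E/- → run E
t=6: L0/L1/L2 = H/E/- → run H
t=7: L0/L1/L2 = H/E/- → run H
t=8: L0/L1/L2 = -/E/- → run E
t=9: L0/L1/L2 = -/E/- → run E
t=10: (idle)
t=11: (idle)
t=12: (idle)
t=13: (idle)
t=14: (idle)
t=15: (idle)

completion order = F, H, E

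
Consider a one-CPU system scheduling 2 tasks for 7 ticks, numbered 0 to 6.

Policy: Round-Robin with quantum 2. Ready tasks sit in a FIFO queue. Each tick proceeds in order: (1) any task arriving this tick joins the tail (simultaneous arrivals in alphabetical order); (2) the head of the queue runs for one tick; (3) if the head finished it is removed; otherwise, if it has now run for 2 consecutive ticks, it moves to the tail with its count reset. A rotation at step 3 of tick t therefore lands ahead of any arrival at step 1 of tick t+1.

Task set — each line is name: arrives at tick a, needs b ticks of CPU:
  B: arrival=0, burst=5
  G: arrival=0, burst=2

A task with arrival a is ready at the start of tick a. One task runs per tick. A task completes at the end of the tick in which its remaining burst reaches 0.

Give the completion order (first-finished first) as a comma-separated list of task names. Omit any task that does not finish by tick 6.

t=0: queue=[B,G] q_used=0 → run B
t=1: queue=[B,G] q_used=1 → run B
t=2: queue=[G,B] q_used=0 → run G
t=3: queue=[G,B] q_used=1 → run G
t=4: queue=[B] q_used=0 → run B
t=5: queue=[B] q_used=1 → run B
t=6: queue=[B] q_used=0 → run B

completion order = G, B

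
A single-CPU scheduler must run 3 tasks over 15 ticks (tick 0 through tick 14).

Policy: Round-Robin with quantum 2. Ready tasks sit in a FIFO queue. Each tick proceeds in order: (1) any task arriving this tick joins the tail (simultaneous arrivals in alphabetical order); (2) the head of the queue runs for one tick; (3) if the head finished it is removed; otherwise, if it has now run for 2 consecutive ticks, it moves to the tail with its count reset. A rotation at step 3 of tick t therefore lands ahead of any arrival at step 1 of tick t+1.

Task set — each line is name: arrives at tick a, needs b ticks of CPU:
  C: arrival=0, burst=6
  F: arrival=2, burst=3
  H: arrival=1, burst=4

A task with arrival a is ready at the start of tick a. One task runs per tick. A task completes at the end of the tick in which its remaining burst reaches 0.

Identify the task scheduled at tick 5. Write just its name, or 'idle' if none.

running at tick 5 = C

t=0: queue=[C] q_used=0 → run C
t=1: queue=[C,H] q_used=1 → run C
t=2: queue=[H,C,F] q_used=0 → run H
t=3: queue=[H,C,F] q_used=1 → run H
t=4: queue=[C,F,H] q_used=0 → run C
t=5: queue=[C,F,H] q_used=1 → run C
t=6: queue=[F,H,C] q_used=0 → run F
t=7: queue=[F,H,C] q_used=1 → run F
t=8: queue=[H,C,F] q_used=0 → run H
t=9: queue=[H,C,F] q_used=1 → run H
t=10: queue=[C,F] q_used=0 → run C
t=11: queue=[C,F] q_used=1 → run C
t=12: queue=[F] q_used=0 → run F
t=13: (idle)
t=14: (idle)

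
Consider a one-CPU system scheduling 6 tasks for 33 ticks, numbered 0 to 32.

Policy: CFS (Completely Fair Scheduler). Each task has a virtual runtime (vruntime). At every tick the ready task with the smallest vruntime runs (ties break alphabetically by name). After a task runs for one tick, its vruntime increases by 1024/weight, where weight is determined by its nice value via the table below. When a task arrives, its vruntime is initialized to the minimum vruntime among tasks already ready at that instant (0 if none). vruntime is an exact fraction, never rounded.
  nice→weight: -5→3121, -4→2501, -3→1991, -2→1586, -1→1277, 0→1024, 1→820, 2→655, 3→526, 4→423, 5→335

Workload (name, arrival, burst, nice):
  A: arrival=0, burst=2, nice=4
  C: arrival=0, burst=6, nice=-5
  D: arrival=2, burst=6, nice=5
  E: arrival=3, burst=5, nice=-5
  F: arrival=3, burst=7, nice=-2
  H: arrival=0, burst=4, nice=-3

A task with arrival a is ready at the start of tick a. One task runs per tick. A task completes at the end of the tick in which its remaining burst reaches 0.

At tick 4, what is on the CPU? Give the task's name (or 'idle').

running at tick 4 = F

t=0: vr[A=0 C=0 H=0] → run A
t=1: vr[A=1024/423 C=0 H=0] → run C
t=2: vr[A=1024/423 C=1024/3121 D=0 H=0] → run D
t=3: vr[A=1024/423 C=1024/3121 D=1024/335 E=0 F=0 H=0] → run E
t=4: vr[A=1024/423 C=1024/3121 D=1024/335 E=1024/3121 F=0 H=0] → run F
t=5: vr[A=1024/423 C=1024/3121 D=1024/335 E=1024/3121 F=512/793 H=0] → run H
t=6: vr[A=1024/423 C=1024/3121 D=1024/335 E=1024/3121 F=512/793 H=1024/1991] → run C
t=7: vr[A=1024/423 C=2048/3121 D=1024/335 E=1024/3121 F=512/793 H=1024/1991] → run E
t=8: vr[A=1024/423 C=2048/3121 D=1024/335 E=2048/3121 F=512/793 H=1024/1991] → run H
t=9: vr[A=1024/423 C=2048/3121 D=1024/335 E=2048/3121 F=512/793 H=2048/1991] → run F
t=10: vr[A=1024/423 C=2048/3121 D=1024/335 E=2048/3121 F=1024/793 H=2048/1991] → run C
t=11: vr[A=1024/423 C=3072/3121 D=1024/335 E=2048/3121 F=1024/793 H=2048/1991] → run E
t=12: vr[A=1024/423 C=3072/3121 D=1024/335 E=3072/3121 F=1024/793 H=2048/1991] → run C
t=13: vr[A=1024/423 C=4096/3121 D=1024/335 E=3072/3121 F=1024/793 H=2048/1991] → run E
t=14: vr[A=1024/423 C=4096/3121 D=1024/335 E=4096/3121 F=1024/793 H=2048/1991] → run H
t=15: vr[A=1024/423 C=4096/3121 D=1024/335 E=4096/3121 F=1024/793 H=3072/1991] → run F
t=16: vr[A=1024/423 C=4096/3121 D=1024/335 E=4096/3121 F=1536/793 H=3072/1991] → run C
t=17: vr[A=1024/423 C=5120/3121 D=1024/335 E=4096/3121 F=1536/793 H=3072/1991] → run E
t=18: vr[A=1024/423 C=5120/3121 D=1024/335 F=1536/793 H=3072/1991] → run H
t=19: vr[A=1024/423 C=5120/3121 D=1024/335 F=1536/793] → run C
t=20: vr[A=1024/423 D=1024/335 F=1536/793] → run F
t=21: vr[A=1024/423 D=1024/335 F=2048/793] → run A
t=22: vr[D=1024/335 F=2048/793] → run F
t=23: vr[D=1024/335 F=2560/793] → run D
t=24: vr[D=2048/335 F=2560/793] → run F
t=25: vr[D=2048/335 F=3072/793] → run F
t=26: vr[D=2048/335] → run D
t=27: vr[D=3072/335] → run D
t=28: vr[D=4096/335] → run D
t=29: vr[D=1024/67] → run D
t=30: (idle)
t=31: (idle)
t=32: (idle)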